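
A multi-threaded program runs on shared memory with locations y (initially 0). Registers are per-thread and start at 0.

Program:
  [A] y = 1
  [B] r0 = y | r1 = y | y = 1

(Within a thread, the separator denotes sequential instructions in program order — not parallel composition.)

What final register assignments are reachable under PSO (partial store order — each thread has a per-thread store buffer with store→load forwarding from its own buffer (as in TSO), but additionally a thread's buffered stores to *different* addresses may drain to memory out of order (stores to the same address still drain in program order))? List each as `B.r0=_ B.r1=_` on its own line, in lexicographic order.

outcome vector order: (B.r0,B.r1)
|PSO outcomes| = 3

B.r0=0 B.r1=0
B.r0=0 B.r1=1
B.r0=1 B.r1=1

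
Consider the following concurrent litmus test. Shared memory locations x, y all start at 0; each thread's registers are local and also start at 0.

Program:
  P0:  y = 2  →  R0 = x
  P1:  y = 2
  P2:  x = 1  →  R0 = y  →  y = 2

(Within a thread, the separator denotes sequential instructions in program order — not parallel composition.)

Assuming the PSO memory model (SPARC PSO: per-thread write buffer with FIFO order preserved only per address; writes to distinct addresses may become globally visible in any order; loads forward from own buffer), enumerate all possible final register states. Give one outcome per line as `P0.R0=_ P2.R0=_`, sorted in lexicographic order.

P0.R0=0 P2.R0=0
P0.R0=0 P2.R0=2
P0.R0=1 P2.R0=0
P0.R0=1 P2.R0=2

outcome vector order: (P0.R0,P2.R0)
|PSO outcomes| = 4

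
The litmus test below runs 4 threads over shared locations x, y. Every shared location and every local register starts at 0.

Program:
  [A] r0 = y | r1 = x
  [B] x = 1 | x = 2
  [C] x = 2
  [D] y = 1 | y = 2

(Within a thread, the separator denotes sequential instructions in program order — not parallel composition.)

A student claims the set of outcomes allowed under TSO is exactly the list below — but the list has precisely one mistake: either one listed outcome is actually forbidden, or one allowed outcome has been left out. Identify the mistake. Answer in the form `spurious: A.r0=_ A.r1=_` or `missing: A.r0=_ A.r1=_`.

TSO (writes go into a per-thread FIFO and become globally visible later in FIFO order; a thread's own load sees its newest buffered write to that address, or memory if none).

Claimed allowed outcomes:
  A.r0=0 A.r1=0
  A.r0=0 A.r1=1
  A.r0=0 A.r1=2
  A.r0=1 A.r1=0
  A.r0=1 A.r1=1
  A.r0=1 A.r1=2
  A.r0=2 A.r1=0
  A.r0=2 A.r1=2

missing: A.r0=2 A.r1=1

outcome vector order: (A.r0,A.r1)
TSO (9): (0,0) (0,1) (0,2) (1,0) (1,1) (1,2) (2,0) (2,1) (2,2)
TSO∖claimed = {(2,1)}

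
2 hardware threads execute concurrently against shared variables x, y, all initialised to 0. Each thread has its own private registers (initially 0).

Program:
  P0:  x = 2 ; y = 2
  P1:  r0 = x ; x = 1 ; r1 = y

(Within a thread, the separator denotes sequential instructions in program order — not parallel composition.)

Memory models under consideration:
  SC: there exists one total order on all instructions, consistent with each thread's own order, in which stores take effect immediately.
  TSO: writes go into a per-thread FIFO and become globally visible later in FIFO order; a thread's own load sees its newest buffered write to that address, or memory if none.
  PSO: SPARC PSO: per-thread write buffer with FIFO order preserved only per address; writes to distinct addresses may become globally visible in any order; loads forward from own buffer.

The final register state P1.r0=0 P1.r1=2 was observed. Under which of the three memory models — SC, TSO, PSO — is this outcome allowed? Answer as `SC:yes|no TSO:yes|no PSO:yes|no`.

SC:yes TSO:yes PSO:yes

outcome vector order: (P1.r0,P1.r1)
[SC] allowed = {0/0; 0/2; 2/0; 2/2}
[TSO] allowed = {0/0; 0/2; 2/0; 2/2}
[PSO] allowed = {0/0; 0/2; 2/0; 2/2}
target 0/2 ∈ {SC,TSO,PSO}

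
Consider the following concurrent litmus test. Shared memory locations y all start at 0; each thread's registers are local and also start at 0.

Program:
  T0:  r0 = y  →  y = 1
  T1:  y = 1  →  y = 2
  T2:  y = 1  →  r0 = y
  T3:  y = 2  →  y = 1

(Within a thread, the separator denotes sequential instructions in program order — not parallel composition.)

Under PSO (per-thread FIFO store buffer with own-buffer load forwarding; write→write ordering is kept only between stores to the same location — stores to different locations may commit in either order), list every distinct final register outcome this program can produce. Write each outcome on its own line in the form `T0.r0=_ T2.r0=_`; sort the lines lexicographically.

outcome vector order: (T0.r0,T2.r0)
|PSO outcomes| = 6

T0.r0=0 T2.r0=1
T0.r0=0 T2.r0=2
T0.r0=1 T2.r0=1
T0.r0=1 T2.r0=2
T0.r0=2 T2.r0=1
T0.r0=2 T2.r0=2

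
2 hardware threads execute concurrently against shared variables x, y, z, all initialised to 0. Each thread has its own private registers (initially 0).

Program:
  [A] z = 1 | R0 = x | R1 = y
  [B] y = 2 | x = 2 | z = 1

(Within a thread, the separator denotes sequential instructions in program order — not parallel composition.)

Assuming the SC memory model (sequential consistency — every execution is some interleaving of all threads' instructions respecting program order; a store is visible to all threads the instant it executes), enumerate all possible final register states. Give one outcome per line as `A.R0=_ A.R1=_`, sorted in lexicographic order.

A.R0=0 A.R1=0
A.R0=0 A.R1=2
A.R0=2 A.R1=2

outcome vector order: (A.R0,A.R1)
|SC outcomes| = 3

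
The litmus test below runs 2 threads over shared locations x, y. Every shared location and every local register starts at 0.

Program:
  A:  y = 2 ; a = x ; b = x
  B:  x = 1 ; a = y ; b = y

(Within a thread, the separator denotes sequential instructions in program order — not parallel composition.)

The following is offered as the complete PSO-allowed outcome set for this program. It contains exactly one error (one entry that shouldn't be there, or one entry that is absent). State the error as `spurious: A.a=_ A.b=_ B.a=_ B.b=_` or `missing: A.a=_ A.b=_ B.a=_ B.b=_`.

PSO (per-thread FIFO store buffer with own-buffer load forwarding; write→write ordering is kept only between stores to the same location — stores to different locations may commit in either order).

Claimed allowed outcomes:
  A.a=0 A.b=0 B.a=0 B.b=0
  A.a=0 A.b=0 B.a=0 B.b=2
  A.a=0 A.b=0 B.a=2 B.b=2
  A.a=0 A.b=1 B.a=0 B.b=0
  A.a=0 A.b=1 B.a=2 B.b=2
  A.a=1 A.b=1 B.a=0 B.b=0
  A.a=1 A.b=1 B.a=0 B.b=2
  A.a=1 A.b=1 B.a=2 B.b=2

missing: A.a=0 A.b=1 B.a=0 B.b=2

outcome vector order: (A.a,A.b,B.a,B.b)
under PSO → (0,0,0,0) (0,0,0,2) (0,0,2,2) (0,1,0,0) (0,1,0,2) (0,1,2,2) (1,1,0,0) (1,1,0,2) (1,1,2,2)
PSO∖claimed = {(0,1,0,2)}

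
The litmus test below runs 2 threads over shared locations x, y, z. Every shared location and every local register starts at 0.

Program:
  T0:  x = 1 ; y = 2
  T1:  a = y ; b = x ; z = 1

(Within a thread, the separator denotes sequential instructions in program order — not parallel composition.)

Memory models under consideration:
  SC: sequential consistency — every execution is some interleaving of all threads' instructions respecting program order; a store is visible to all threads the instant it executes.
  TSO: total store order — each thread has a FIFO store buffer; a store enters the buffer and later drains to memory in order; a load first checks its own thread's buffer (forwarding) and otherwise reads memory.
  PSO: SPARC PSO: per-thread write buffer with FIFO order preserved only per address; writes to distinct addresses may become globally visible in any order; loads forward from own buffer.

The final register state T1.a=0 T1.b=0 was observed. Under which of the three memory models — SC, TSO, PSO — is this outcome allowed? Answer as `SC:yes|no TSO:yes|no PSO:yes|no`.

outcome vector order: (T1.a,T1.b)
[SC] allowed = {0/0; 0/1; 2/1}
[TSO] allowed = {0/0; 0/1; 2/1}
[PSO] allowed = {0/0; 0/1; 2/0; 2/1}
target 0/0 ∈ {SC,TSO,PSO}

SC:yes TSO:yes PSO:yes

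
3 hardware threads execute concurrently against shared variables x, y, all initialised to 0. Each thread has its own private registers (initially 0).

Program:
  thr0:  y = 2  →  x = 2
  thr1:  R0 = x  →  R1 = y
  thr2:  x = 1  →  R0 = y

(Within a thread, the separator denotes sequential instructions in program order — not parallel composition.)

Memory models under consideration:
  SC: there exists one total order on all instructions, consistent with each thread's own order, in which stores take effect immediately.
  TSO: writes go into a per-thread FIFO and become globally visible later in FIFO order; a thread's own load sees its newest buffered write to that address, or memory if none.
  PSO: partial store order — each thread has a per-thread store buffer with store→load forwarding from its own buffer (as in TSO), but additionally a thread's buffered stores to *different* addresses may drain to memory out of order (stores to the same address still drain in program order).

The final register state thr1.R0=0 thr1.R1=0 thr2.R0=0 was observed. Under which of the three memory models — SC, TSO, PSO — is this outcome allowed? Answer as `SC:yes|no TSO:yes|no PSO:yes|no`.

SC:yes TSO:yes PSO:yes

outcome vector order: (thr1.R0,thr1.R1,thr2.R0)
[SC] allowed = {000 002 020 022 100 102 120 122 220 222}
[TSO] allowed = {000 002 020 022 100 102 120 122 220 222}
[PSO] allowed = {000 002 020 022 100 102 120 122 200 202 220 222}
target 000 ∈ {SC,TSO,PSO}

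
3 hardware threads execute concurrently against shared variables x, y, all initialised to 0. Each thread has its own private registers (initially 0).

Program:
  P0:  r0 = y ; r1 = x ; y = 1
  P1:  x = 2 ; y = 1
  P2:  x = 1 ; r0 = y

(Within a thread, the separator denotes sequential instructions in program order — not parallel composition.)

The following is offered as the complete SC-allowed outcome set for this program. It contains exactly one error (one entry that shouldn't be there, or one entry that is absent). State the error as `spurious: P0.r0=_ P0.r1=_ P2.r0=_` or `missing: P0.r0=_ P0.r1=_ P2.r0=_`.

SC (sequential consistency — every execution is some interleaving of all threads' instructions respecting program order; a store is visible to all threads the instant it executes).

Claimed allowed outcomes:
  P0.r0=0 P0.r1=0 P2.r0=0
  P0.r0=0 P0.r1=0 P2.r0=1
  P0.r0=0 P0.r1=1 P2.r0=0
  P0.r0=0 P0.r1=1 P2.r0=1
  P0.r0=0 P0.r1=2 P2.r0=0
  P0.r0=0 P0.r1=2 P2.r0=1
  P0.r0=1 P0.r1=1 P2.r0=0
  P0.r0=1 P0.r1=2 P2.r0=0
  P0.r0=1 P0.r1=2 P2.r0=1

outcome vector order: (P0.r0,P0.r1,P2.r0)
under SC → (0,0,0), (0,0,1), (0,1,0), (0,1,1), (0,2,0), (0,2,1), (1,1,0), (1,1,1), (1,2,0), (1,2,1)
SC∖claimed = {(1,1,1)}

missing: P0.r0=1 P0.r1=1 P2.r0=1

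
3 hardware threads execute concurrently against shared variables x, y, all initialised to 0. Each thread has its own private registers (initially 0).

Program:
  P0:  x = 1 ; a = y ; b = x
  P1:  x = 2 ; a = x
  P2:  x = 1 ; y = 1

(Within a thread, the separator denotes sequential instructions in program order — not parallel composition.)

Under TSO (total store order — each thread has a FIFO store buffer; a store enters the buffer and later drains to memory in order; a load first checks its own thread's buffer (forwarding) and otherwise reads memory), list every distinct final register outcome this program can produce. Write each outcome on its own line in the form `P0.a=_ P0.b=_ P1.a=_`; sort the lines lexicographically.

P0.a=0 P0.b=1 P1.a=1
P0.a=0 P0.b=1 P1.a=2
P0.a=0 P0.b=2 P1.a=1
P0.a=0 P0.b=2 P1.a=2
P0.a=1 P0.b=1 P1.a=1
P0.a=1 P0.b=1 P1.a=2
P0.a=1 P0.b=2 P1.a=2

outcome vector order: (P0.a,P0.b,P1.a)
|TSO outcomes| = 7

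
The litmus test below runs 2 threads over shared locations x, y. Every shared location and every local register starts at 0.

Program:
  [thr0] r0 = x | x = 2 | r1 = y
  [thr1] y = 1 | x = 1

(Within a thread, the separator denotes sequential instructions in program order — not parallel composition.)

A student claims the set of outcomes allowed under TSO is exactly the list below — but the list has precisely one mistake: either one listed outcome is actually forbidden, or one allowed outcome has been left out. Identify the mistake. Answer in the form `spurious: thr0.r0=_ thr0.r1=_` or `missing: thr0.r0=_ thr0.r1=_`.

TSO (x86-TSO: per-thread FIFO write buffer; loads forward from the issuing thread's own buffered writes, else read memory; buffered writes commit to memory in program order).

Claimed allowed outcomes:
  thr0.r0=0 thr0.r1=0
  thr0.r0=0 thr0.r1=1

outcome vector order: (thr0.r0,thr0.r1)
TSO (3): 0/0 0/1 1/1
TSO∖claimed = {1/1}

missing: thr0.r0=1 thr0.r1=1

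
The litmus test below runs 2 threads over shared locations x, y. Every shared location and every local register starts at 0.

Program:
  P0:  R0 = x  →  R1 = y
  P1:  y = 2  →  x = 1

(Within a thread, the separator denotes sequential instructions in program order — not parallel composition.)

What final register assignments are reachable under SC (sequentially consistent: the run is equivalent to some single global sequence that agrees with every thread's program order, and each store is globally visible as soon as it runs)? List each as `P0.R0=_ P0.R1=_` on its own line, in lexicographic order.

P0.R0=0 P0.R1=0
P0.R0=0 P0.R1=2
P0.R0=1 P0.R1=2

outcome vector order: (P0.R0,P0.R1)
|SC outcomes| = 3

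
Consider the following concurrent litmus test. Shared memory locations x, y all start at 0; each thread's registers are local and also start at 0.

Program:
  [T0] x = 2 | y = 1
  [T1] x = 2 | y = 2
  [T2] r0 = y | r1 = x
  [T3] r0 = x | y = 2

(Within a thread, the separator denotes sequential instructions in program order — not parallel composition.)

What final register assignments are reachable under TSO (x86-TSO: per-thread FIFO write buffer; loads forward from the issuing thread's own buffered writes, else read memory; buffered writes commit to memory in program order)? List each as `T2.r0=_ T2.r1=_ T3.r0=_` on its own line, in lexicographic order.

T2.r0=0 T2.r1=0 T3.r0=0
T2.r0=0 T2.r1=0 T3.r0=2
T2.r0=0 T2.r1=2 T3.r0=0
T2.r0=0 T2.r1=2 T3.r0=2
T2.r0=1 T2.r1=2 T3.r0=0
T2.r0=1 T2.r1=2 T3.r0=2
T2.r0=2 T2.r1=0 T3.r0=0
T2.r0=2 T2.r1=2 T3.r0=0
T2.r0=2 T2.r1=2 T3.r0=2

outcome vector order: (T2.r0,T2.r1,T3.r0)
|TSO outcomes| = 9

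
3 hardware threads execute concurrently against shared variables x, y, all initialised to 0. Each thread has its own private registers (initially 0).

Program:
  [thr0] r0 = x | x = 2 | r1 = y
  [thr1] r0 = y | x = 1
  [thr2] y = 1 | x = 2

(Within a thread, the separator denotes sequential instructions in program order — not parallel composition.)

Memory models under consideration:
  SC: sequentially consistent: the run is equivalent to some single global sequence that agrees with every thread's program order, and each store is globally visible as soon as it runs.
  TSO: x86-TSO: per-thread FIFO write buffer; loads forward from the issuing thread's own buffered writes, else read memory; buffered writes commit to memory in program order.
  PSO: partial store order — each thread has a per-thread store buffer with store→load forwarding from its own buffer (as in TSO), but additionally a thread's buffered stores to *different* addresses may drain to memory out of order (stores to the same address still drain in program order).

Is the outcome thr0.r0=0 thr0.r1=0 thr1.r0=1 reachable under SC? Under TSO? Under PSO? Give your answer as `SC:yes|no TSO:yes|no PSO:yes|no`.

outcome vector order: (thr0.r0,thr0.r1,thr1.r0)
[SC] allowed = {(0,0,0) (0,0,1) (0,1,0) (0,1,1) (1,0,0) (1,1,0) (1,1,1) (2,1,0) (2,1,1)}
[TSO] allowed = {(0,0,0) (0,0,1) (0,1,0) (0,1,1) (1,0,0) (1,1,0) (1,1,1) (2,1,0) (2,1,1)}
[PSO] allowed = {(0,0,0) (0,0,1) (0,1,0) (0,1,1) (1,0,0) (1,1,0) (1,1,1) (2,0,0) (2,0,1) (2,1,0) (2,1,1)}
target (0,0,1) ∈ {SC,TSO,PSO}

SC:yes TSO:yes PSO:yes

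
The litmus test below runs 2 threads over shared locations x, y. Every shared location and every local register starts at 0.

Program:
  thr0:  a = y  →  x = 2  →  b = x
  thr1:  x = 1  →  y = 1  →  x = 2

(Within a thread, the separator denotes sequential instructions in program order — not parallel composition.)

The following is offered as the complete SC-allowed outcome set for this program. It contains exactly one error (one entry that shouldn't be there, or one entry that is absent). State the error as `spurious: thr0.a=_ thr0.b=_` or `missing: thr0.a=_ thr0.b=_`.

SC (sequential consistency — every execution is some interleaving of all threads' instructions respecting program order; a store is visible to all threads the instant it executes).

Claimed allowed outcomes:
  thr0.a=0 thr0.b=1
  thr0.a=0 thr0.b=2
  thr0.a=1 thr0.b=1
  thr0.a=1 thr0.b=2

spurious: thr0.a=1 thr0.b=1

outcome vector order: (thr0.a,thr0.b)
SC: 3 outcomes — {(0,1) (0,2) (1,2)}
claimed∖SC = {(1,1)}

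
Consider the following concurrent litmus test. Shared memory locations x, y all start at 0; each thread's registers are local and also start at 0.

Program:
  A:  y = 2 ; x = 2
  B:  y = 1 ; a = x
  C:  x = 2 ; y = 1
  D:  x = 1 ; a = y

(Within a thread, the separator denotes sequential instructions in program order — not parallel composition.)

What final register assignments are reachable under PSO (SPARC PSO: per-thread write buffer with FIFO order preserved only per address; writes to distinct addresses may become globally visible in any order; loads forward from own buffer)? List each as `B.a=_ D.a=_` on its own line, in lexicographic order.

outcome vector order: (B.a,D.a)
|PSO outcomes| = 9

B.a=0 D.a=0
B.a=0 D.a=1
B.a=0 D.a=2
B.a=1 D.a=0
B.a=1 D.a=1
B.a=1 D.a=2
B.a=2 D.a=0
B.a=2 D.a=1
B.a=2 D.a=2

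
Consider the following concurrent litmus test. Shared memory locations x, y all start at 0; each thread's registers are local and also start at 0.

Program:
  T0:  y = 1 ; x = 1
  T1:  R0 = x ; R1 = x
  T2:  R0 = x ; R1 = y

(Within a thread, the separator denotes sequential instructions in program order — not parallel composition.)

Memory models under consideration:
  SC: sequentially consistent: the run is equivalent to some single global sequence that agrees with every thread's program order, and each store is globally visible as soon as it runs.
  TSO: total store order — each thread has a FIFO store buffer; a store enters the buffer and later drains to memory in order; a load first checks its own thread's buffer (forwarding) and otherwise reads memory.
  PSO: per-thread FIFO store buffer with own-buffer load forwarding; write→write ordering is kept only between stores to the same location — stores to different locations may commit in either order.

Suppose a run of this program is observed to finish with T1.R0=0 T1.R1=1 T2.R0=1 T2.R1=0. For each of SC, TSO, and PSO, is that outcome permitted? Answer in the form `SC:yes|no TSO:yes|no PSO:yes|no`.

outcome vector order: (T1.R0,T1.R1,T2.R0,T2.R1)
SC: 9 outcomes — {(0,0,0,0); (0,0,0,1); (0,0,1,1); (0,1,0,0); (0,1,0,1); (0,1,1,1); (1,1,0,0); (1,1,0,1); (1,1,1,1)}
TSO: 9 outcomes — {(0,0,0,0); (0,0,0,1); (0,0,1,1); (0,1,0,0); (0,1,0,1); (0,1,1,1); (1,1,0,0); (1,1,0,1); (1,1,1,1)}
PSO: 12 outcomes — {(0,0,0,0); (0,0,0,1); (0,0,1,0); (0,0,1,1); (0,1,0,0); (0,1,0,1); (0,1,1,0); (0,1,1,1); (1,1,0,0); (1,1,0,1); (1,1,1,0); (1,1,1,1)}
target (0,1,1,0) ∈ {PSO}

SC:no TSO:no PSO:yes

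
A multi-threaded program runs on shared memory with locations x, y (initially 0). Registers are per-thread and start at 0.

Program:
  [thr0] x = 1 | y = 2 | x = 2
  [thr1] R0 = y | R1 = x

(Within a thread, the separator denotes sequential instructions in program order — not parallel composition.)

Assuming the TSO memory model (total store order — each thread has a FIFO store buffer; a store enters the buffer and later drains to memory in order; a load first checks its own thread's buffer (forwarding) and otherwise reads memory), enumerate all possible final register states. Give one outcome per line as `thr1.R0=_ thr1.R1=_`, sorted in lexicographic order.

outcome vector order: (thr1.R0,thr1.R1)
|TSO outcomes| = 5

thr1.R0=0 thr1.R1=0
thr1.R0=0 thr1.R1=1
thr1.R0=0 thr1.R1=2
thr1.R0=2 thr1.R1=1
thr1.R0=2 thr1.R1=2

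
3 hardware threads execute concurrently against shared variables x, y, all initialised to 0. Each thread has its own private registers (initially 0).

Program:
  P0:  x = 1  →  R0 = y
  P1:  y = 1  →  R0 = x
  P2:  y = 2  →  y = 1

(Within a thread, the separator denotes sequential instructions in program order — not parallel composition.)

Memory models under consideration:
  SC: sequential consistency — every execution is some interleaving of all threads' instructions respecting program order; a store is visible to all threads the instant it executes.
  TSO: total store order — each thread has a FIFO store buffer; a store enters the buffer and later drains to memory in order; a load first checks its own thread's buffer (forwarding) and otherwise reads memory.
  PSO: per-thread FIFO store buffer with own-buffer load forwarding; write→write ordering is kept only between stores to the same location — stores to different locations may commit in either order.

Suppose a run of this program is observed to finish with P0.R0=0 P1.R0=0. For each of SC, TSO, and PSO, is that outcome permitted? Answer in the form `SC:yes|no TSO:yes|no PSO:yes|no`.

SC:no TSO:yes PSO:yes

outcome vector order: (P0.R0,P1.R0)
under SC → <0 1> <1 0> <1 1> <2 0> <2 1>
under TSO → <0 0> <0 1> <1 0> <1 1> <2 0> <2 1>
under PSO → <0 0> <0 1> <1 0> <1 1> <2 0> <2 1>
target <0 0> ∈ {TSO,PSO}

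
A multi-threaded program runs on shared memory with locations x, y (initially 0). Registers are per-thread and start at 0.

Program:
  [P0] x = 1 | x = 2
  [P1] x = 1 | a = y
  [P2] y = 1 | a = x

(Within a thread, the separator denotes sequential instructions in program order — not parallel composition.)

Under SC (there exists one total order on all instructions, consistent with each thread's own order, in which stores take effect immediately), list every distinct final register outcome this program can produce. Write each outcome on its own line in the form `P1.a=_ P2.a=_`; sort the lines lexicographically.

P1.a=0 P2.a=1
P1.a=0 P2.a=2
P1.a=1 P2.a=0
P1.a=1 P2.a=1
P1.a=1 P2.a=2

outcome vector order: (P1.a,P2.a)
|SC outcomes| = 5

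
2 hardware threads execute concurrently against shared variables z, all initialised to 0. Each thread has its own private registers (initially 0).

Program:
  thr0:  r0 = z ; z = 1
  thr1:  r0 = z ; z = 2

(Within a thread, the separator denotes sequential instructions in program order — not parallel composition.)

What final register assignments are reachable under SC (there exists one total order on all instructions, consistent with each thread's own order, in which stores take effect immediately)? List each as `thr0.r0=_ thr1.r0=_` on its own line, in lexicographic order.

outcome vector order: (thr0.r0,thr1.r0)
|SC outcomes| = 3

thr0.r0=0 thr1.r0=0
thr0.r0=0 thr1.r0=1
thr0.r0=2 thr1.r0=0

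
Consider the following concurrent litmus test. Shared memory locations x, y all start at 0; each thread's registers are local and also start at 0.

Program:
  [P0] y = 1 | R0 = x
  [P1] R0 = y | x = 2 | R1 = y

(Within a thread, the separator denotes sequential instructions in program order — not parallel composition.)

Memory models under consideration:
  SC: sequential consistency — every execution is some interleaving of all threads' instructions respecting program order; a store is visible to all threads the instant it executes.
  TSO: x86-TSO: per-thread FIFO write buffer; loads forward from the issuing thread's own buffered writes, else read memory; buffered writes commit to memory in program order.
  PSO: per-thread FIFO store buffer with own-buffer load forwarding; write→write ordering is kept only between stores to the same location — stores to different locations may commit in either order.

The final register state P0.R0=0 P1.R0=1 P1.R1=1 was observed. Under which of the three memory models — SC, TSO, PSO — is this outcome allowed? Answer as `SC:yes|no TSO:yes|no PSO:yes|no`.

outcome vector order: (P0.R0,P1.R0,P1.R1)
[SC] allowed = {0/0/1, 0/1/1, 2/0/0, 2/0/1, 2/1/1}
[TSO] allowed = {0/0/0, 0/0/1, 0/1/1, 2/0/0, 2/0/1, 2/1/1}
[PSO] allowed = {0/0/0, 0/0/1, 0/1/1, 2/0/0, 2/0/1, 2/1/1}
target 0/1/1 ∈ {SC,TSO,PSO}

SC:yes TSO:yes PSO:yes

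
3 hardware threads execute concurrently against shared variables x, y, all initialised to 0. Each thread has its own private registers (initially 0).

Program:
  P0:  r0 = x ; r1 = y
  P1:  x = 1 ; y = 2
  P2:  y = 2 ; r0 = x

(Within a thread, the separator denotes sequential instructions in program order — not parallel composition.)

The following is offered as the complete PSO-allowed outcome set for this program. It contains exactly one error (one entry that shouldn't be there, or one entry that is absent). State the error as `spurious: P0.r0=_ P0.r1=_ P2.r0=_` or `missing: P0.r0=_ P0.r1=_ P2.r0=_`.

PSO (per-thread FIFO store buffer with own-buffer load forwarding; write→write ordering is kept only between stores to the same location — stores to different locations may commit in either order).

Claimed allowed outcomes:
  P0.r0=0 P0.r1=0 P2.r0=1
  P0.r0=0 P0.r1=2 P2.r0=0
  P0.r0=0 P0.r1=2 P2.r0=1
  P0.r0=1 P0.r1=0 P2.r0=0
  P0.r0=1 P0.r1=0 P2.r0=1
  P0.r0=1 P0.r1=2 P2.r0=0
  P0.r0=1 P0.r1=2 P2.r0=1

missing: P0.r0=0 P0.r1=0 P2.r0=0

outcome vector order: (P0.r0,P0.r1,P2.r0)
[PSO] allowed = {(0,0,0), (0,0,1), (0,2,0), (0,2,1), (1,0,0), (1,0,1), (1,2,0), (1,2,1)}
PSO∖claimed = {(0,0,0)}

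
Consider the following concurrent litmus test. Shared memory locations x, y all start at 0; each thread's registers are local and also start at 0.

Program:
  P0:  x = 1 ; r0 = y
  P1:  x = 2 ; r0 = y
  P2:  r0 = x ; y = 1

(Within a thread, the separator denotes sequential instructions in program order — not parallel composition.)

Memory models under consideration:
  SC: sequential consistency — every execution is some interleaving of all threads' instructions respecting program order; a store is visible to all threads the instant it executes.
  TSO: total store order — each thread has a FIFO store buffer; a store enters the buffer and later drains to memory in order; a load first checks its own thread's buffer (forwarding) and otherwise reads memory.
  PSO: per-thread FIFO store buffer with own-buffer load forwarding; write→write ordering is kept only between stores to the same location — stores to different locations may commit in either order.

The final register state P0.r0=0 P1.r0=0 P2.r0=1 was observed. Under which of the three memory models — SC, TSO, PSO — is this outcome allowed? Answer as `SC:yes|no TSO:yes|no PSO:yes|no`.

outcome vector order: (P0.r0,P1.r0,P2.r0)
under SC → <0 0 0> <0 0 1> <0 0 2> <0 1 0> <0 1 1> <0 1 2> <1 0 0> <1 0 1> <1 0 2> <1 1 0> <1 1 1> <1 1 2>
under TSO → <0 0 0> <0 0 1> <0 0 2> <0 1 0> <0 1 1> <0 1 2> <1 0 0> <1 0 1> <1 0 2> <1 1 0> <1 1 1> <1 1 2>
under PSO → <0 0 0> <0 0 1> <0 0 2> <0 1 0> <0 1 1> <0 1 2> <1 0 0> <1 0 1> <1 0 2> <1 1 0> <1 1 1> <1 1 2>
target <0 0 1> ∈ {SC,TSO,PSO}

SC:yes TSO:yes PSO:yes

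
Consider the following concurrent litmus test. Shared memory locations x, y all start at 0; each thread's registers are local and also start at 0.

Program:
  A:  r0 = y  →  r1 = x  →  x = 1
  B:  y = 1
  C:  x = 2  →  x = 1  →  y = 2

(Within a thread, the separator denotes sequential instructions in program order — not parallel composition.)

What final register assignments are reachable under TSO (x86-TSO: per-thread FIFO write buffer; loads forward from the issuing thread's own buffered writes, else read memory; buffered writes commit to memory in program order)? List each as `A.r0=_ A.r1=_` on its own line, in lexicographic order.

A.r0=0 A.r1=0
A.r0=0 A.r1=1
A.r0=0 A.r1=2
A.r0=1 A.r1=0
A.r0=1 A.r1=1
A.r0=1 A.r1=2
A.r0=2 A.r1=1

outcome vector order: (A.r0,A.r1)
|TSO outcomes| = 7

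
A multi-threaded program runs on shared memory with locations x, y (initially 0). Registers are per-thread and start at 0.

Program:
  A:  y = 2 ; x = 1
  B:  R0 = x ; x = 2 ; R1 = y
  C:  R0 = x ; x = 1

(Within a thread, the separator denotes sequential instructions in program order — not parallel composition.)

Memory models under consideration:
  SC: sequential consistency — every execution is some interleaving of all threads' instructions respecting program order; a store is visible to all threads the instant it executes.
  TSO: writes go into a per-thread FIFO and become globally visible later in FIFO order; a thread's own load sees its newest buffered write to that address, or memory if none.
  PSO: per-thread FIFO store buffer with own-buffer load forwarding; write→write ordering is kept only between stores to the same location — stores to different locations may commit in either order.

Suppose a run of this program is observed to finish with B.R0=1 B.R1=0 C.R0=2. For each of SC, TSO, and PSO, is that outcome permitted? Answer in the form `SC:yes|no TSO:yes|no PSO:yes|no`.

SC:no TSO:no PSO:yes

outcome vector order: (B.R0,B.R1,C.R0)
SC (10): 0/0/0 0/0/1 0/0/2 0/2/0 0/2/1 0/2/2 1/0/0 1/2/0 1/2/1 1/2/2
TSO (10): 0/0/0 0/0/1 0/0/2 0/2/0 0/2/1 0/2/2 1/0/0 1/2/0 1/2/1 1/2/2
PSO (12): 0/0/0 0/0/1 0/0/2 0/2/0 0/2/1 0/2/2 1/0/0 1/0/1 1/0/2 1/2/0 1/2/1 1/2/2
target 1/0/2 ∈ {PSO}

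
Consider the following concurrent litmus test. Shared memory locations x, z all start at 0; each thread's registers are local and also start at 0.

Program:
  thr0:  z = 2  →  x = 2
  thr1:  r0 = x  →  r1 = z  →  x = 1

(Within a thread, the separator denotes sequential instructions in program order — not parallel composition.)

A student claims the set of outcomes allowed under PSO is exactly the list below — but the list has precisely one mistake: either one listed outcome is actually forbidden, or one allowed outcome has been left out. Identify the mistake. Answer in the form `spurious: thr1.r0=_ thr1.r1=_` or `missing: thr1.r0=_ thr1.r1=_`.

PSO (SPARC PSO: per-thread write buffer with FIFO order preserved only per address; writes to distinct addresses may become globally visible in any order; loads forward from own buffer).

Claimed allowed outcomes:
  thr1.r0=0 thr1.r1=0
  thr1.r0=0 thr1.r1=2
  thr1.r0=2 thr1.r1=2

outcome vector order: (thr1.r0,thr1.r1)
PSO: 4 outcomes — {0/0 0/2 2/0 2/2}
PSO∖claimed = {2/0}

missing: thr1.r0=2 thr1.r1=0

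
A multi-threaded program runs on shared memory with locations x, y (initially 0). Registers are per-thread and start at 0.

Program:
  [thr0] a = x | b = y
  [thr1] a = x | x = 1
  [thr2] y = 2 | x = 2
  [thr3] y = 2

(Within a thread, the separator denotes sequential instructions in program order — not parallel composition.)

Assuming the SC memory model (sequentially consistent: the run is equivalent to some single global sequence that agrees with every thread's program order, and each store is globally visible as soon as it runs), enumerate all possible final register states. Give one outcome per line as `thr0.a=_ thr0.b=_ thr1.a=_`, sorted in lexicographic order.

thr0.a=0 thr0.b=0 thr1.a=0
thr0.a=0 thr0.b=0 thr1.a=2
thr0.a=0 thr0.b=2 thr1.a=0
thr0.a=0 thr0.b=2 thr1.a=2
thr0.a=1 thr0.b=0 thr1.a=0
thr0.a=1 thr0.b=2 thr1.a=0
thr0.a=1 thr0.b=2 thr1.a=2
thr0.a=2 thr0.b=2 thr1.a=0
thr0.a=2 thr0.b=2 thr1.a=2

outcome vector order: (thr0.a,thr0.b,thr1.a)
|SC outcomes| = 9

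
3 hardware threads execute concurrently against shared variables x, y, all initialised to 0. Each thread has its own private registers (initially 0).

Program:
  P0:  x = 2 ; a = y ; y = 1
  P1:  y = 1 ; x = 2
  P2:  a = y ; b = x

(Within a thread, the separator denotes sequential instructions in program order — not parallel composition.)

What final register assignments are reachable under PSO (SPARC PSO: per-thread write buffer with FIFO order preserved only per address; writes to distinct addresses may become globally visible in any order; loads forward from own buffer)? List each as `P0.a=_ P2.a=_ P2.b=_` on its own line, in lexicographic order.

P0.a=0 P2.a=0 P2.b=0
P0.a=0 P2.a=0 P2.b=2
P0.a=0 P2.a=1 P2.b=0
P0.a=0 P2.a=1 P2.b=2
P0.a=1 P2.a=0 P2.b=0
P0.a=1 P2.a=0 P2.b=2
P0.a=1 P2.a=1 P2.b=0
P0.a=1 P2.a=1 P2.b=2

outcome vector order: (P0.a,P2.a,P2.b)
|PSO outcomes| = 8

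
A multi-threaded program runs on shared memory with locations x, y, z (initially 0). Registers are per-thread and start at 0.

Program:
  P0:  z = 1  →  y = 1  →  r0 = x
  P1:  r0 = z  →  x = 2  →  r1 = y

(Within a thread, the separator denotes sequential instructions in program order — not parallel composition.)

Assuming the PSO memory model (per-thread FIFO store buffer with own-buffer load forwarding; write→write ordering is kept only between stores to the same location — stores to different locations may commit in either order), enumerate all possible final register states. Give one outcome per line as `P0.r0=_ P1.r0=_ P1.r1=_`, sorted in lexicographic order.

outcome vector order: (P0.r0,P1.r0,P1.r1)
|PSO outcomes| = 8

P0.r0=0 P1.r0=0 P1.r1=0
P0.r0=0 P1.r0=0 P1.r1=1
P0.r0=0 P1.r0=1 P1.r1=0
P0.r0=0 P1.r0=1 P1.r1=1
P0.r0=2 P1.r0=0 P1.r1=0
P0.r0=2 P1.r0=0 P1.r1=1
P0.r0=2 P1.r0=1 P1.r1=0
P0.r0=2 P1.r0=1 P1.r1=1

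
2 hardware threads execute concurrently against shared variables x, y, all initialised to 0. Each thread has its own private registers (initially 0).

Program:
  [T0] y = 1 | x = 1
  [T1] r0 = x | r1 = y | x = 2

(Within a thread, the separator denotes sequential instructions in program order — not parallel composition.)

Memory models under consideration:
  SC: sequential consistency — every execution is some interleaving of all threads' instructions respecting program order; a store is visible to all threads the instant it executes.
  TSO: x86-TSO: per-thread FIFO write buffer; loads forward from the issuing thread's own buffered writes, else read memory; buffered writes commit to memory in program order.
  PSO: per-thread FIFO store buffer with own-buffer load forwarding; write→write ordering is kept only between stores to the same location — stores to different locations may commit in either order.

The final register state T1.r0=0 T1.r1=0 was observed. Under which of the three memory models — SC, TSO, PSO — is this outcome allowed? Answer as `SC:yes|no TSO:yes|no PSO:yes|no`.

SC:yes TSO:yes PSO:yes

outcome vector order: (T1.r0,T1.r1)
under SC → 00, 01, 11
under TSO → 00, 01, 11
under PSO → 00, 01, 10, 11
target 00 ∈ {SC,TSO,PSO}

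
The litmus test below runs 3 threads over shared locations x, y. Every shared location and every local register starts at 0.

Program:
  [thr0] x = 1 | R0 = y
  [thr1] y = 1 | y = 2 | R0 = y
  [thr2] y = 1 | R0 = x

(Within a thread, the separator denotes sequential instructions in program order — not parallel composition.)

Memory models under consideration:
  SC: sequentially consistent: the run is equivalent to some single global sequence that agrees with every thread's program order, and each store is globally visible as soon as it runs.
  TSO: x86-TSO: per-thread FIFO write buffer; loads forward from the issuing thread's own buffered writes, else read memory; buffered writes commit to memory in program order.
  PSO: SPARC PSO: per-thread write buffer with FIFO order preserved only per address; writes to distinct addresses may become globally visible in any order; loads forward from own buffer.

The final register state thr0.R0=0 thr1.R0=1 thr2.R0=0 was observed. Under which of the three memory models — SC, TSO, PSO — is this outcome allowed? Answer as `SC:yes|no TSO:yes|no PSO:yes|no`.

outcome vector order: (thr0.R0,thr1.R0,thr2.R0)
under SC → <0 1 1>; <0 2 1>; <1 1 0>; <1 1 1>; <1 2 0>; <1 2 1>; <2 1 1>; <2 2 0>; <2 2 1>
under TSO → <0 1 0>; <0 1 1>; <0 2 0>; <0 2 1>; <1 1 0>; <1 1 1>; <1 2 0>; <1 2 1>; <2 1 0>; <2 1 1>; <2 2 0>; <2 2 1>
under PSO → <0 1 0>; <0 1 1>; <0 2 0>; <0 2 1>; <1 1 0>; <1 1 1>; <1 2 0>; <1 2 1>; <2 1 0>; <2 1 1>; <2 2 0>; <2 2 1>
target <0 1 0> ∈ {TSO,PSO}

SC:no TSO:yes PSO:yes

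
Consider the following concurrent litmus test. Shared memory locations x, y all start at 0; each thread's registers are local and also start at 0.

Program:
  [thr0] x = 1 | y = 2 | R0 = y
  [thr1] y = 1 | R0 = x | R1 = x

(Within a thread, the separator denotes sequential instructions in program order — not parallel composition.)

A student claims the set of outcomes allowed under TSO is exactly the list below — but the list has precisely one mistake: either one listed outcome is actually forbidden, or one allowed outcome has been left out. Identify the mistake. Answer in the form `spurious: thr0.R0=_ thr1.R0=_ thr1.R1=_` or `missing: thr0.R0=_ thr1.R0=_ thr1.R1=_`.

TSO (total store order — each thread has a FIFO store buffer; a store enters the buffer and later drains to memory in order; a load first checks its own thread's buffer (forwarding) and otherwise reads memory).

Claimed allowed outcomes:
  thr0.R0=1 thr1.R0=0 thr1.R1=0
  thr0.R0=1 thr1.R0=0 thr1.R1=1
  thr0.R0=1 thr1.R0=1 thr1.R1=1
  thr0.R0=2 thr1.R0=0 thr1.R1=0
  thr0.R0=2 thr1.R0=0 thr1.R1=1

missing: thr0.R0=2 thr1.R0=1 thr1.R1=1

outcome vector order: (thr0.R0,thr1.R0,thr1.R1)
TSO: 6 outcomes — {<1 0 0>; <1 0 1>; <1 1 1>; <2 0 0>; <2 0 1>; <2 1 1>}
TSO∖claimed = {<2 1 1>}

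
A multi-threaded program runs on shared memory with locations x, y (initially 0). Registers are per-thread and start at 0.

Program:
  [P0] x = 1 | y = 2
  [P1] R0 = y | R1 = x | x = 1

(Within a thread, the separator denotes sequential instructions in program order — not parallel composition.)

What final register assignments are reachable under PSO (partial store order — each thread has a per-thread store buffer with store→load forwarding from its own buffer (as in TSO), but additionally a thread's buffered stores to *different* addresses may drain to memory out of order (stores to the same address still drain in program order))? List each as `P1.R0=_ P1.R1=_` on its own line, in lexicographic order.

P1.R0=0 P1.R1=0
P1.R0=0 P1.R1=1
P1.R0=2 P1.R1=0
P1.R0=2 P1.R1=1

outcome vector order: (P1.R0,P1.R1)
|PSO outcomes| = 4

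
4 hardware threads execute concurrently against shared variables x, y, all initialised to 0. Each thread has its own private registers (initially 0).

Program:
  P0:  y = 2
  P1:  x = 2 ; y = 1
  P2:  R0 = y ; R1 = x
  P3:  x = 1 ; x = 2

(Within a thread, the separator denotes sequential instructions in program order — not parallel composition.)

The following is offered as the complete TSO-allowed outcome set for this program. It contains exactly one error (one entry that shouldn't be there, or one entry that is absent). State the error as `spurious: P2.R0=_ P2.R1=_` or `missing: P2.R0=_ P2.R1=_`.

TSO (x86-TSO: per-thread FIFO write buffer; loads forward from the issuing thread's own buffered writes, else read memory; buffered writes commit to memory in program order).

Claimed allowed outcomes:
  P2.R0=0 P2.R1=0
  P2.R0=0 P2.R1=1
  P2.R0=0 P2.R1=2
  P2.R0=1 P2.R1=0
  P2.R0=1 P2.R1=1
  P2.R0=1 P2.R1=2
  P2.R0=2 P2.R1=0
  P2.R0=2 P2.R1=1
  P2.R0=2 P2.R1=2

spurious: P2.R0=1 P2.R1=0

outcome vector order: (P2.R0,P2.R1)
TSO (8): (0,0); (0,1); (0,2); (1,1); (1,2); (2,0); (2,1); (2,2)
claimed∖TSO = {(1,0)}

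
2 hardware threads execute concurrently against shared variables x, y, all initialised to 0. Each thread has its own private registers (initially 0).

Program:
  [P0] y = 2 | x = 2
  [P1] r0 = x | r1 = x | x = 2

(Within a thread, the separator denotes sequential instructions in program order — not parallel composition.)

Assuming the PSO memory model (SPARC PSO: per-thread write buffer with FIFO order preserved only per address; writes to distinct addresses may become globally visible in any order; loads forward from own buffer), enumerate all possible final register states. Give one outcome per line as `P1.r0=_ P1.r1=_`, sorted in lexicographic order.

outcome vector order: (P1.r0,P1.r1)
|PSO outcomes| = 3

P1.r0=0 P1.r1=0
P1.r0=0 P1.r1=2
P1.r0=2 P1.r1=2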